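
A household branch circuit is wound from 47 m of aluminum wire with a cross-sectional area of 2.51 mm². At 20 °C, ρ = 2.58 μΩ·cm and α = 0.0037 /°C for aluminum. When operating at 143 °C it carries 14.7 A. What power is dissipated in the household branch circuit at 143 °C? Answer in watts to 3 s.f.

152 W

ρ = 2.58 μΩ·cm = 2.58×10^-8 Ω·m
A = 2.51 mm² = 2.510e-06 m²
R₍20₎ = ρL/A = (2.58×10^-8)(47)/(2.510e-06) = 0.4831 Ω
R₍143₎ = R₍20₎(1 + αΔT) = 0.4831 × (1 + 0.0037×123) = 0.703 Ω
P = I²R = (14.7)² × 0.703 = 152 W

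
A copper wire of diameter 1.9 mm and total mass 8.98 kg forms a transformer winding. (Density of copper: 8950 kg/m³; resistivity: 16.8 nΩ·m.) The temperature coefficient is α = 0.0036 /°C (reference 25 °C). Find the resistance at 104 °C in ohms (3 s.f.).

ρ = 16.8 nΩ·m = 1.68×10^-8 Ω·m
A = π(d/2)² = π(9.5000e-04 m)² = 2.8353e-06 m²
L = m/(density·A) = 8.98/(8950×2.8353e-06) = 353.9 m
R = ρL/A = (1.68×10^-8)(353.9)/(2.8353e-06) = 2.097 Ω
R(104 °C) = 2.097 × (1 + 0.0036×79) = 2.69 Ω

2.69 Ω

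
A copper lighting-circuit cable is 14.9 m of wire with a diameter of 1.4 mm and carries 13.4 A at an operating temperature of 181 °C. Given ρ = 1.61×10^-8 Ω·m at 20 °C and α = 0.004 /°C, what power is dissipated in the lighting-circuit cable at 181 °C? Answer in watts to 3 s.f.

46.0 W

A = π(d/2)² = π(7.0000e-04 m)² = 1.539e-06 m²
R₍20₎ = ρL/A = (1.61×10^-8)(14.9)/(1.539e-06) = 0.1558 Ω
R₍181₎ = R₍20₎(1 + αΔT) = 0.1558 × (1 + 0.004×161) = 0.2562 Ω
P = I²R = (13.4)² × 0.2562 = 46.0 W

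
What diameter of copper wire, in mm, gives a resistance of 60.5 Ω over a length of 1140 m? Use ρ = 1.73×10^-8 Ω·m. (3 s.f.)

0.644 mm

A = ρL/R = (1.73×10^-8)(1140)/(60.5) = 3.260e-07 m²
d = 2√(A/π) = 6.442e-04 m = 0.644 mm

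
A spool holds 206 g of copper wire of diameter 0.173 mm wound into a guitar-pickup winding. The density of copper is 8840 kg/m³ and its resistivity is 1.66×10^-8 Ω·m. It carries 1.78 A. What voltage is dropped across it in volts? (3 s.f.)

1250 V

A = π(d/2)² = π(8.6500e-05 m)² = 2.3506e-08 m²
L = m/(density·A) = 0.206/(8840×2.3506e-08) = 991.4 m
R = ρL/A = (1.66×10^-8)(991.4)/(2.3506e-08) = 700.1 Ω
V = IR = 1.78 × 700.1 = 1250 V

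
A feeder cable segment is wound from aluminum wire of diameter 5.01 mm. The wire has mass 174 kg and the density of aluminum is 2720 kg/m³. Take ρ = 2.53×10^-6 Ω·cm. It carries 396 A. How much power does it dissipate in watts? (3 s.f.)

ρ = 2.53×10^-6 Ω·cm = 2.53×10^-8 Ω·m
A = π(d/2)² = π(2.5050e-03 m)² = 1.9714e-05 m²
L = m/(density·A) = 174/(2720×1.9714e-05) = 3245 m
R = ρL/A = (2.53×10^-8)(3245)/(1.9714e-05) = 4.165 Ω
P = I²R = (396)² × 4.165 = 6.53×10^5 W

6.53×10^5 W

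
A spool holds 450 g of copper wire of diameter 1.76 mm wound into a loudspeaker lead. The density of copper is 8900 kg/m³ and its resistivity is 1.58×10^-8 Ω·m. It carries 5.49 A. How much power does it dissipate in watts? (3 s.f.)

4.07 W

A = π(d/2)² = π(8.8000e-04 m)² = 2.4328e-06 m²
L = m/(density·A) = 0.45/(8900×2.4328e-06) = 20.78 m
R = ρL/A = (1.58×10^-8)(20.78)/(2.4328e-06) = 0.135 Ω
P = I²R = (5.49)² × 0.135 = 4.07 W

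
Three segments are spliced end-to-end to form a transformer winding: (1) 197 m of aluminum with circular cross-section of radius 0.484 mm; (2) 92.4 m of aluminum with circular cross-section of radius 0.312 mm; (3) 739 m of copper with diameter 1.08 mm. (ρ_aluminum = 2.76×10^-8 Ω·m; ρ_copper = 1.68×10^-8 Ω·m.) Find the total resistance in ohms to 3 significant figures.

29.3 Ω

Seg 1: A = πr² = π(4.8400e-04 m)² = 7.359e-07 m²
R_1 = (2.76×10^-8)(197)/(7.359e-07) = 7.388 Ω
Seg 2: A = πr² = π(3.1200e-04 m)² = 3.058e-07 m²
R_2 = (2.76×10^-8)(92.4)/(3.058e-07) = 8.339 Ω
Seg 3: A = π(d/2)² = π(5.4000e-04 m)² = 9.161e-07 m²
R_3 = (1.68×10^-8)(739)/(9.161e-07) = 13.55 Ω
R_total = R_1 + R_2 + R_3 = 29.3 Ω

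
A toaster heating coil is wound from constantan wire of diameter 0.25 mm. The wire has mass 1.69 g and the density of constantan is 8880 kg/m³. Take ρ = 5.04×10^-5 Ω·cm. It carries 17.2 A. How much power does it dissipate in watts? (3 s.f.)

ρ = 5.04×10^-5 Ω·cm = 5.04×10^-7 Ω·m
A = π(d/2)² = π(1.2500e-04 m)² = 4.9087e-08 m²
L = m/(density·A) = 0.00169/(8880×4.9087e-08) = 3.877 m
R = ρL/A = (5.04×10^-7)(3.877)/(4.9087e-08) = 39.81 Ω
P = I²R = (17.2)² × 39.81 = 11800 W

11800 W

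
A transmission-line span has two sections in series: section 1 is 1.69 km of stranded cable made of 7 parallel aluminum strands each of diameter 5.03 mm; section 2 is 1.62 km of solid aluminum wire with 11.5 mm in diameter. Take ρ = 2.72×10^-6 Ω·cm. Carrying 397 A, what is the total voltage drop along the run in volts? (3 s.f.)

ρ = 2.72×10^-6 Ω·cm = 2.72×10^-8 Ω·m
Section 1: A_strand = π(2.5150e-03)² = 1.987e-05 m²; R₁ = ρL/(N·A_s) = (2.72×10^-8)(1690)/(7×1.987e-05) = 0.3305 Ω
Section 2: A = π(d/2)² = π(5.7500e-03 m)² = 1.039e-04 m²
R₂ = (2.72×10^-8)(1620)/(1.039e-04) = 0.4242 Ω
R = R₁ + R₂ = 0.7547 Ω
V = IR = 397 × 0.7547 = 300 V

300 V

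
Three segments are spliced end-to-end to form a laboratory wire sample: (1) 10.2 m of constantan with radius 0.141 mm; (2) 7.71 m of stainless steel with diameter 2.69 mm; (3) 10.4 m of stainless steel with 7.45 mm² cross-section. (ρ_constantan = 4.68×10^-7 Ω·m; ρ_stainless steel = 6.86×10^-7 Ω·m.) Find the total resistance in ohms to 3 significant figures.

Seg 1: A = πr² = π(1.4100e-04 m)² = 6.246e-08 m²
R_1 = (4.68×10^-7)(10.2)/(6.246e-08) = 76.43 Ω
Seg 2: A = π(d/2)² = π(1.3450e-03 m)² = 5.683e-06 m²
R_2 = (6.86×10^-7)(7.71)/(5.683e-06) = 0.9306 Ω
Seg 3: A = 7.45 mm² = 7.450e-06 m²
R_3 = (6.86×10^-7)(10.4)/(7.450e-06) = 0.9576 Ω
R_total = R_1 + R_2 + R_3 = 78.3 Ω

78.3 Ω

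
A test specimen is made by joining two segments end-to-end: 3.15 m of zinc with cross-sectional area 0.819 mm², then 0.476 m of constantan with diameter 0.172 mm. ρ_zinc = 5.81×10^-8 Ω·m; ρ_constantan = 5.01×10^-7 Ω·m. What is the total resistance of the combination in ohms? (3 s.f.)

10.5 Ω

Segment 1: A = 0.819 mm² = 8.190e-07 m²
R₁ = ρL/A = (5.81×10^-8)(3.15)/(8.190e-07) = 0.2235 Ω
Segment 2: A = π(d/2)² = π(8.6000e-05 m)² = 2.324e-08 m²
R₂ = (5.01×10^-7)(0.476)/(2.324e-08) = 10.26 Ω
R = R₁ + R₂ = 10.5 Ω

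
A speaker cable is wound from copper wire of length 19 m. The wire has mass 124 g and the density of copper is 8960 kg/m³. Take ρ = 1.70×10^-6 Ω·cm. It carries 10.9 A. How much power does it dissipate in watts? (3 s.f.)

ρ = 1.70×10^-6 Ω·cm = 1.70×10^-8 Ω·m
A = m/(density·L) = 0.124/(8960×19) = 7.2838e-07 m²
R = ρL/A = (1.70×10^-8)(19)/(7.2838e-07) = 0.4434 Ω
P = I²R = (10.9)² × 0.4434 = 52.7 W

52.7 W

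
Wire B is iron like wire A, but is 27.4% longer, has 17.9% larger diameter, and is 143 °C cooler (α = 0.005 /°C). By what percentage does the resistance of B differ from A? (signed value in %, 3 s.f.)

R ∝ ρL/d² with ρ ∝ (1+αΔT), so R_B/R_A = (1 + 27.4/100) × (1 + 17.9/100)⁻² × (1 − 0.005×143)
= 1.274 × 0.7194 × 0.285 = 0.2612
(R_B − R_A)/R_A = 0.2612 − 1 = -73.9%

-73.9%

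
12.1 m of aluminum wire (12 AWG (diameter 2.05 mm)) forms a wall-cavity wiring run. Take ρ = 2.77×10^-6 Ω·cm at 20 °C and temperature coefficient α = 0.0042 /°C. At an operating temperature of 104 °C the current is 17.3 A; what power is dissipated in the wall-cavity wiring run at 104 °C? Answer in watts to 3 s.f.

ρ = 2.77×10^-6 Ω·cm = 2.77×10^-8 Ω·m
A = π(2.05/2 mm)² = π(1.0250e-03 m)² = 3.301e-06 m²
R₍20₎ = ρL/A = (2.77×10^-8)(12.1)/(3.301e-06) = 0.1015 Ω
R₍104₎ = R₍20₎(1 + αΔT) = 0.1015 × (1 + 0.0042×84) = 0.1374 Ω
P = I²R = (17.3)² × 0.1374 = 41.1 W

41.1 W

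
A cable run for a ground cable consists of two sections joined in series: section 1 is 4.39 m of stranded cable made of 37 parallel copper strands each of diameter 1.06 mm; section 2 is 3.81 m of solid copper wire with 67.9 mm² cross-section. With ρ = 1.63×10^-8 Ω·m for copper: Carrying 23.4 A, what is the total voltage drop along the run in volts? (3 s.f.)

Section 1: A_strand = π(5.3000e-04)² = 8.825e-07 m²; R₁ = ρL/(N·A_s) = (1.63×10^-8)(4.39)/(37×8.825e-07) = 0.002192 Ω
Section 2: A = 67.9 mm² = 6.790e-05 m²
R₂ = (1.63×10^-8)(3.81)/(6.790e-05) = 9.146×10^-4 Ω
R = R₁ + R₂ = 0.003106 Ω
V = IR = 23.4 × 0.003106 = 0.0727 V

0.0727 V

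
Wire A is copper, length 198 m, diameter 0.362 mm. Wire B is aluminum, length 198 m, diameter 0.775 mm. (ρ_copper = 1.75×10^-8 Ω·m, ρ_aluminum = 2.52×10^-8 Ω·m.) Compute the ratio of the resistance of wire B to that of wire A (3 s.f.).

0.314

R ∝ ρL/d², so R_B/R_A = (ρ_B/ρ_A) × (d_A/d_B)²
= (2.52×10^-8/1.75×10^-8) × (0.362/0.775)² = 0.314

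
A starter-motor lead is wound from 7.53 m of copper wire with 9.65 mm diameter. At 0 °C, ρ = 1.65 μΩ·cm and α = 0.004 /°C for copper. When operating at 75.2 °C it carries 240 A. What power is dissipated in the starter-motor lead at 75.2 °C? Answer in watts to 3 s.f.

ρ = 1.65 μΩ·cm = 1.65×10^-8 Ω·m
A = π(d/2)² = π(4.8250e-03 m)² = 7.314e-05 m²
R₍0₎ = ρL/A = (1.65×10^-8)(7.53)/(7.314e-05) = 0.001699 Ω
R₍75.2₎ = R₍0₎(1 + αΔT) = 0.001699 × (1 + 0.004×75.2) = 0.00221 Ω
P = I²R = (240)² × 0.00221 = 127 W

127 W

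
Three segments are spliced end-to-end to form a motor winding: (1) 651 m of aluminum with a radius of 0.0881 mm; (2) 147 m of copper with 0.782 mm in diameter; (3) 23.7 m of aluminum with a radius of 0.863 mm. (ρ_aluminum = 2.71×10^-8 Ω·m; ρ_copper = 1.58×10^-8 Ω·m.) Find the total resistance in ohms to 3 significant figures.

Seg 1: A = πr² = π(8.8100e-05 m)² = 2.438e-08 m²
R_1 = (2.71×10^-8)(651)/(2.438e-08) = 723.5 Ω
Seg 2: A = π(d/2)² = π(3.9100e-04 m)² = 4.803e-07 m²
R_2 = (1.58×10^-8)(147)/(4.803e-07) = 4.836 Ω
Seg 3: A = πr² = π(8.6300e-04 m)² = 2.340e-06 m²
R_3 = (2.71×10^-8)(23.7)/(2.340e-06) = 0.2745 Ω
R_total = R_1 + R_2 + R_3 = 729 Ω

729 Ω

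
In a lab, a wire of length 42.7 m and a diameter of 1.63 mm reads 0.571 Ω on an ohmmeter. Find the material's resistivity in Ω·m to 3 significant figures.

A = π(d/2)² = π(8.1500e-04 m)² = 2.087e-06 m²
ρ = RA/L = (0.571)(2.087e-06)/(42.7) = 2.79×10^-8 Ω·m

2.79×10^-8 Ω·m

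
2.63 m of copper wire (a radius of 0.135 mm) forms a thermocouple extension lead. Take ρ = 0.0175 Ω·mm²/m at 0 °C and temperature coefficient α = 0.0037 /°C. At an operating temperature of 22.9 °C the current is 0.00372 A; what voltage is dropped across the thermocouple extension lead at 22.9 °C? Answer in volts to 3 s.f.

0.00324 V

ρ = 0.0175 Ω·mm²/m = 1.75×10^-8 Ω·m
A = πr² = π(1.3500e-04 m)² = 5.726e-08 m²
R₍0₎ = ρL/A = (1.75×10^-8)(2.63)/(5.726e-08) = 0.8039 Ω
R₍22.9₎ = R₍0₎(1 + αΔT) = 0.8039 × (1 + 0.0037×22.9) = 0.872 Ω
V = IR = 0.00372 × 0.872 = 0.00324 V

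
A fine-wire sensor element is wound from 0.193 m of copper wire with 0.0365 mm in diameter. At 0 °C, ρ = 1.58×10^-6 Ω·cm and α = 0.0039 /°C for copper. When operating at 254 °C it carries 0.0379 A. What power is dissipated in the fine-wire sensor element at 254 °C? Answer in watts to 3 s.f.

ρ = 1.58×10^-6 Ω·cm = 1.58×10^-8 Ω·m
A = π(d/2)² = π(1.8250e-05 m)² = 1.046e-09 m²
R₍0₎ = ρL/A = (1.58×10^-8)(0.193)/(1.046e-09) = 2.914 Ω
R₍254₎ = R₍0₎(1 + αΔT) = 2.914 × (1 + 0.0039×254) = 5.801 Ω
P = I²R = (0.0379)² × 5.801 = 0.00833 W

0.00833 W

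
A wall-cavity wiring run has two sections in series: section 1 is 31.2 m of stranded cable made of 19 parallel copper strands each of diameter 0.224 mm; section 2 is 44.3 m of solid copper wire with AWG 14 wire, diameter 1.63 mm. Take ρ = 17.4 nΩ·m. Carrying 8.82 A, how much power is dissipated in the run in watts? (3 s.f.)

85.1 W

ρ = 17.4 nΩ·m = 1.74×10^-8 Ω·m
Section 1: A_strand = π(1.1200e-04)² = 3.941e-08 m²; R₁ = ρL/(N·A_s) = (1.74×10^-8)(31.2)/(19×3.941e-08) = 0.725 Ω
Section 2: A = π(1.63/2 mm)² = π(8.1500e-04 m)² = 2.087e-06 m²
R₂ = (1.74×10^-8)(44.3)/(2.087e-06) = 0.3694 Ω
R = R₁ + R₂ = 1.094 Ω
P = I²R = (8.82)² × 1.094 = 85.1 W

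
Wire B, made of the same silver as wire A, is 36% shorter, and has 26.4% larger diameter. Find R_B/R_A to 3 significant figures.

0.401

R ∝ L/d², so R_B/R_A = (1 − 36/100) × (1 + 26.4/100)⁻²
= 0.64 × 0.6259 = 0.401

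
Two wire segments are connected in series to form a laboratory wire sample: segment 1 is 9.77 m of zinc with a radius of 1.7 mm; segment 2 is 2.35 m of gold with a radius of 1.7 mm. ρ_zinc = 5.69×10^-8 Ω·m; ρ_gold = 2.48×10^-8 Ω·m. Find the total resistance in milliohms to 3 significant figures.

Segment 1: A = πr² = π(1.7000e-03 m)² = 9.079e-06 m²
R₁ = ρL/A = (5.69×10^-8)(9.77)/(9.079e-06) = 0.06123 Ω
R₂ = (2.48×10^-8)(2.35)/(9.079e-06) = 0.006419 Ω
R = R₁ + R₂ = 67.6 mΩ

67.6 mΩ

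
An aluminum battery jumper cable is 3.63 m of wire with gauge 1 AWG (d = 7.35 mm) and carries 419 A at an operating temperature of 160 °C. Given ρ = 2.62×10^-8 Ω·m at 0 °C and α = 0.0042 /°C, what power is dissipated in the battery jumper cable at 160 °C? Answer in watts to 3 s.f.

A = π(7.35/2 mm)² = π(3.6750e-03 m)² = 4.243e-05 m²
R₍0₎ = ρL/A = (2.62×10^-8)(3.63)/(4.243e-05) = 0.002242 Ω
R₍160₎ = R₍0₎(1 + αΔT) = 0.002242 × (1 + 0.0042×160) = 0.003748 Ω
P = I²R = (419)² × 0.003748 = 658 W

658 W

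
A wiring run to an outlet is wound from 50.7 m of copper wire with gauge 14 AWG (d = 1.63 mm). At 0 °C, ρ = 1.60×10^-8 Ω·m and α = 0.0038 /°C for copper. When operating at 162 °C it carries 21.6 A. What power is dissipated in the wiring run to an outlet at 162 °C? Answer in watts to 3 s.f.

293 W

A = π(1.63/2 mm)² = π(8.1500e-04 m)² = 2.087e-06 m²
R₍0₎ = ρL/A = (1.60×10^-8)(50.7)/(2.087e-06) = 0.3887 Ω
R₍162₎ = R₍0₎(1 + αΔT) = 0.3887 × (1 + 0.0038×162) = 0.6281 Ω
P = I²R = (21.6)² × 0.6281 = 293 W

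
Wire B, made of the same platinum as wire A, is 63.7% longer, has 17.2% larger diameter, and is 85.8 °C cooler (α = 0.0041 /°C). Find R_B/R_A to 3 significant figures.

0.773

R ∝ ρL/d² with ρ ∝ (1+αΔT), so R_B/R_A = (1 + 63.7/100) × (1 + 17.2/100)⁻² × (1 − 0.0041×85.8)
= 1.637 × 0.728 × 0.6482 = 0.773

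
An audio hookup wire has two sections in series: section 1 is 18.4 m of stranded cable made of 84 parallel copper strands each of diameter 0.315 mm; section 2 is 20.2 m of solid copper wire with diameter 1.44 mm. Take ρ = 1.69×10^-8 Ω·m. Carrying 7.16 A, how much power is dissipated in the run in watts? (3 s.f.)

13.2 W

Section 1: A_strand = π(1.5750e-04)² = 7.793e-08 m²; R₁ = ρL/(N·A_s) = (1.69×10^-8)(18.4)/(84×7.793e-08) = 0.0475 Ω
Section 2: A = π(d/2)² = π(7.2000e-04 m)² = 1.629e-06 m²
R₂ = (1.69×10^-8)(20.2)/(1.629e-06) = 0.2096 Ω
R = R₁ + R₂ = 0.2571 Ω
P = I²R = (7.16)² × 0.2571 = 13.2 W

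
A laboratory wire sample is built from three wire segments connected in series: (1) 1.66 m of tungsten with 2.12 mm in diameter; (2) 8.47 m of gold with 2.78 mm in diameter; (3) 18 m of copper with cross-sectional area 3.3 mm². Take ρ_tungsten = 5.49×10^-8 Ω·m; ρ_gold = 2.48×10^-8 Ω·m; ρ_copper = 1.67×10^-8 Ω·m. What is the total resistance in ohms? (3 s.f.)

0.152 Ω

Seg 1: A = π(d/2)² = π(1.0600e-03 m)² = 3.530e-06 m²
R_1 = (5.49×10^-8)(1.66)/(3.530e-06) = 0.02582 Ω
Seg 2: A = π(d/2)² = π(1.3900e-03 m)² = 6.070e-06 m²
R_2 = (2.48×10^-8)(8.47)/(6.070e-06) = 0.03461 Ω
Seg 3: A = 3.3 mm² = 3.300e-06 m²
R_3 = (1.67×10^-8)(18)/(3.300e-06) = 0.09109 Ω
R_total = R_1 + R_2 + R_3 = 0.152 Ω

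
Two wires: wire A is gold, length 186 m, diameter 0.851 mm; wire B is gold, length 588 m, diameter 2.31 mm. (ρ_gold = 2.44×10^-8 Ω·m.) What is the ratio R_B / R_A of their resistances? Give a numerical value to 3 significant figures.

0.429

R ∝ ρL/d², so R_B/R_A = (L_B/L_A) × (d_A/d_B)²
= (588/186) × (0.851/2.31)² = 0.429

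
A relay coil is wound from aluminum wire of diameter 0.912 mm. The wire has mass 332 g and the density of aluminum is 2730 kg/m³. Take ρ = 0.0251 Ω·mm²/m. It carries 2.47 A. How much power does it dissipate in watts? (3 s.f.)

ρ = 0.0251 Ω·mm²/m = 2.51×10^-8 Ω·m
A = π(d/2)² = π(4.5600e-04 m)² = 6.5325e-07 m²
L = m/(density·A) = 0.332/(2730×6.5325e-07) = 186.2 m
R = ρL/A = (2.51×10^-8)(186.2)/(6.5325e-07) = 7.153 Ω
P = I²R = (2.47)² × 7.153 = 43.6 W

43.6 W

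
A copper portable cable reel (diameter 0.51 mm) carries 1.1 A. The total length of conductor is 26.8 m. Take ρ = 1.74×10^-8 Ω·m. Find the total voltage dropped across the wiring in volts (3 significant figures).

A = π(d/2)² = π(2.5500e-04 m)² = 2.043e-07 m²
R = ρL/A = (1.74×10^-8)(26.8)/(2.043e-07) = 2.283 Ω
V = IR = 1.1 × 2.283 = 2.51 V

2.51 V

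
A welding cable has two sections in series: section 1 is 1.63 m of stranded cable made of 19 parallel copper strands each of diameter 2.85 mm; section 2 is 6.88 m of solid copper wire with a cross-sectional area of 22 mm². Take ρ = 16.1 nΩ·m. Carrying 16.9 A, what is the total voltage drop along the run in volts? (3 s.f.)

ρ = 16.1 nΩ·m = 1.61×10^-8 Ω·m
Section 1: A_strand = π(1.4250e-03)² = 6.379e-06 m²; R₁ = ρL/(N·A_s) = (1.61×10^-8)(1.63)/(19×6.379e-06) = 2.165×10^-4 Ω
Section 2: A = 22 mm² = 2.200e-05 m²
R₂ = (1.61×10^-8)(6.88)/(2.200e-05) = 0.005035 Ω
R = R₁ + R₂ = 0.005251 Ω
V = IR = 16.9 × 0.005251 = 0.0887 V

0.0887 V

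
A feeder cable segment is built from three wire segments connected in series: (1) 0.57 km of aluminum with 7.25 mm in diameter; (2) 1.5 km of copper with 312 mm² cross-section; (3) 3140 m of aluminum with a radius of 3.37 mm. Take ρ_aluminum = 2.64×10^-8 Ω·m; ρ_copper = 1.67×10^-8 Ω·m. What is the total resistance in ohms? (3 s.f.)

Seg 1: A = π(d/2)² = π(3.6250e-03 m)² = 4.128e-05 m²
R_1 = (2.64×10^-8)(570)/(4.128e-05) = 0.3645 Ω
Seg 2: A = 312 mm² = 3.120e-04 m²
R_2 = (1.67×10^-8)(1500)/(3.120e-04) = 0.08029 Ω
Seg 3: A = πr² = π(3.3700e-03 m)² = 3.568e-05 m²
R_3 = (2.64×10^-8)(3140)/(3.568e-05) = 2.323 Ω
R_total = R_1 + R_2 + R_3 = 2.77 Ω

2.77 Ω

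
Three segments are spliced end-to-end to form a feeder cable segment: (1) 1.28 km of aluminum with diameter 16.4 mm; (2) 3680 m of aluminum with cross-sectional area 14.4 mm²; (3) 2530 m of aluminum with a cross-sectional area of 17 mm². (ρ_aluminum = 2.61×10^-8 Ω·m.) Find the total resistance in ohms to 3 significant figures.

10.7 Ω

Seg 1: A = π(d/2)² = π(8.2000e-03 m)² = 2.112e-04 m²
R_1 = (2.61×10^-8)(1280)/(2.112e-04) = 0.1582 Ω
Seg 2: A = 14.4 mm² = 1.440e-05 m²
R_2 = (2.61×10^-8)(3680)/(1.440e-05) = 6.67 Ω
Seg 3: A = 17 mm² = 1.700e-05 m²
R_3 = (2.61×10^-8)(2530)/(1.700e-05) = 3.884 Ω
R_total = R_1 + R_2 + R_3 = 10.7 Ω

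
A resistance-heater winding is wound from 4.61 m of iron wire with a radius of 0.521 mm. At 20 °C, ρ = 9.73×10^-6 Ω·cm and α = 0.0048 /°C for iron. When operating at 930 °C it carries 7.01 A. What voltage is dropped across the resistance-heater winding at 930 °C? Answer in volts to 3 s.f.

ρ = 9.73×10^-6 Ω·cm = 9.73×10^-8 Ω·m
A = πr² = π(5.2100e-04 m)² = 8.528e-07 m²
R₍20₎ = ρL/A = (9.73×10^-8)(4.61)/(8.528e-07) = 0.526 Ω
R₍930₎ = R₍20₎(1 + αΔT) = 0.526 × (1 + 0.0048×910) = 2.824 Ω
V = IR = 7.01 × 2.824 = 19.8 V

19.8 V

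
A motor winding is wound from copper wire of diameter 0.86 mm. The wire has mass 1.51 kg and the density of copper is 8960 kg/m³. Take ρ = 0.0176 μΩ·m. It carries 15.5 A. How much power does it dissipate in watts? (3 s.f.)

ρ = 0.0176 μΩ·m = 1.76×10^-8 Ω·m
A = π(d/2)² = π(4.3000e-04 m)² = 5.8088e-07 m²
L = m/(density·A) = 1.51/(8960×5.8088e-07) = 290.1 m
R = ρL/A = (1.76×10^-8)(290.1)/(5.8088e-07) = 8.79 Ω
P = I²R = (15.5)² × 8.79 = 2110 W

2110 W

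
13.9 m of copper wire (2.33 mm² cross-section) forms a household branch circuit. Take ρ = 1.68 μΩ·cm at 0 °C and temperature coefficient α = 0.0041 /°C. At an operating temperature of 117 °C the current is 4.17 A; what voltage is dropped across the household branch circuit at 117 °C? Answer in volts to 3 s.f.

0.618 V

ρ = 1.68 μΩ·cm = 1.68×10^-8 Ω·m
A = 2.33 mm² = 2.330e-06 m²
R₍0₎ = ρL/A = (1.68×10^-8)(13.9)/(2.330e-06) = 0.1002 Ω
R₍117₎ = R₍0₎(1 + αΔT) = 0.1002 × (1 + 0.0041×117) = 0.1483 Ω
V = IR = 4.17 × 0.1483 = 0.618 V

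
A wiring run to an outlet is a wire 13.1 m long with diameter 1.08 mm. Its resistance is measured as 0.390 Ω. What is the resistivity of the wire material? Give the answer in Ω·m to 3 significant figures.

A = π(d/2)² = π(5.4000e-04 m)² = 9.161e-07 m²
ρ = RA/L = (0.39)(9.161e-07)/(13.1) = 2.73×10^-8 Ω·m

2.73×10^-8 Ω·m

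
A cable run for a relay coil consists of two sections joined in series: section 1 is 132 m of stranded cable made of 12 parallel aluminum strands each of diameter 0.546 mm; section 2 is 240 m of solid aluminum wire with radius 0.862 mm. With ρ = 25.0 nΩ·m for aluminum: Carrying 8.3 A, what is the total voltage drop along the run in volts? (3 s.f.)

31.1 V

ρ = 25.0 nΩ·m = 2.50×10^-8 Ω·m
Section 1: A_strand = π(2.7300e-04)² = 2.341e-07 m²; R₁ = ρL/(N·A_s) = (2.50×10^-8)(132)/(12×2.341e-07) = 1.175 Ω
Section 2: A = πr² = π(8.6200e-04 m)² = 2.334e-06 m²
R₂ = (2.50×10^-8)(240)/(2.334e-06) = 2.57 Ω
R = R₁ + R₂ = 3.745 Ω
V = IR = 8.3 × 3.745 = 31.1 V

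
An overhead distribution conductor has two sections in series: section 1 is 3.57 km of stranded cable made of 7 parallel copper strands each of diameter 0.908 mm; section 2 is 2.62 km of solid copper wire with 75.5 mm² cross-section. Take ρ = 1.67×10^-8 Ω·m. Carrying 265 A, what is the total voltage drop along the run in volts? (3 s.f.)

Section 1: A_strand = π(4.5400e-04)² = 6.475e-07 m²; R₁ = ρL/(N·A_s) = (1.67×10^-8)(3570)/(7×6.475e-07) = 13.15 Ω
Section 2: A = 75.5 mm² = 7.550e-05 m²
R₂ = (1.67×10^-8)(2620)/(7.550e-05) = 0.5795 Ω
R = R₁ + R₂ = 13.73 Ω
V = IR = 265 × 13.73 = 3640 V

3640 V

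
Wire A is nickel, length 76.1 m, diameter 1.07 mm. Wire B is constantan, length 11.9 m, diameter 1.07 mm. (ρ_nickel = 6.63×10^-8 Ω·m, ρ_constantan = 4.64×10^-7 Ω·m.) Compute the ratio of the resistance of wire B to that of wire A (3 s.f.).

R ∝ ρL/d², so R_B/R_A = (ρ_B/ρ_A) × (L_B/L_A)
= (4.64×10^-7/6.63×10^-8) × (11.9/76.1) = 1.09

1.09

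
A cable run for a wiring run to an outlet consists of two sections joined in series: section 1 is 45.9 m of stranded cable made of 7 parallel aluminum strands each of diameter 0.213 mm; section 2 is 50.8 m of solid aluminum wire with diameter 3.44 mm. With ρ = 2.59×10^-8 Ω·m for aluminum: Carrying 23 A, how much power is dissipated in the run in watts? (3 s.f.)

2600 W

Section 1: A_strand = π(1.0650e-04)² = 3.563e-08 m²; R₁ = ρL/(N·A_s) = (2.59×10^-8)(45.9)/(7×3.563e-08) = 4.766 Ω
Section 2: A = π(d/2)² = π(1.7200e-03 m)² = 9.294e-06 m²
R₂ = (2.59×10^-8)(50.8)/(9.294e-06) = 0.1416 Ω
R = R₁ + R₂ = 4.908 Ω
P = I²R = (23)² × 4.908 = 2600 W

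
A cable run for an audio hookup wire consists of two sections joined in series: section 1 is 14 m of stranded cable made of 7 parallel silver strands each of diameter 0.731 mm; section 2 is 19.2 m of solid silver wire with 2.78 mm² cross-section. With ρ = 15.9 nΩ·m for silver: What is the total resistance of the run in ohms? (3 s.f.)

ρ = 15.9 nΩ·m = 1.59×10^-8 Ω·m
Section 1: A_strand = π(3.6550e-04)² = 4.197e-07 m²; R₁ = ρL/(N·A_s) = (1.59×10^-8)(14)/(7×4.197e-07) = 0.07577 Ω
Section 2: A = 2.78 mm² = 2.780e-06 m²
R₂ = (1.59×10^-8)(19.2)/(2.780e-06) = 0.1098 Ω
R = R₁ + R₂ = 0.186 Ω

0.186 Ω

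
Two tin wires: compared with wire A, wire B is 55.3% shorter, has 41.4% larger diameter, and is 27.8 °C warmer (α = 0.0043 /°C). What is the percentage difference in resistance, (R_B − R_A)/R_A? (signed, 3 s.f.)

R ∝ ρL/d² with ρ ∝ (1+αΔT), so R_B/R_A = (1 − 55.3/100) × (1 + 41.4/100)⁻² × (1 + 0.0043×27.8)
= 0.447 × 0.5001 × 1.119 = 0.2503
(R_B − R_A)/R_A = 0.2503 − 1 = -75.0%

-75.0%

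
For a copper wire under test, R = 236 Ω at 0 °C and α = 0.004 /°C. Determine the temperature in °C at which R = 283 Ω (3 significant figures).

R = R₀(1 + α(T − T₀)) ⇒ T = T₀ + (R/R₀ − 1)/α
T = 0 + (283/236 − 1)/0.004 = 0 + (0.1992)/0.004 = 49.8 °C

49.8 °C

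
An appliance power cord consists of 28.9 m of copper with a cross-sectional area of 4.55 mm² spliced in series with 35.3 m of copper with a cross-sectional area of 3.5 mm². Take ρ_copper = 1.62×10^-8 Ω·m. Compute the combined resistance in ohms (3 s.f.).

Segment 1: A = 4.55 mm² = 4.550e-06 m²
R₁ = ρL/A = (1.62×10^-8)(28.9)/(4.550e-06) = 0.1029 Ω
Segment 2: A = 3.5 mm² = 3.500e-06 m²
R₂ = (1.62×10^-8)(35.3)/(3.500e-06) = 0.1634 Ω
R = R₁ + R₂ = 0.266 Ω

0.266 Ω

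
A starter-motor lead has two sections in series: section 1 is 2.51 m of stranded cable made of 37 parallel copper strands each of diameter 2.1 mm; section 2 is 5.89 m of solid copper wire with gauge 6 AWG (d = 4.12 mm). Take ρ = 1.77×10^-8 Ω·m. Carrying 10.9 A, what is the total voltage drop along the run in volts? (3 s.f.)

0.0890 V

Section 1: A_strand = π(1.0500e-03)² = 3.464e-06 m²; R₁ = ρL/(N·A_s) = (1.77×10^-8)(2.51)/(37×3.464e-06) = 3.467×10^-4 Ω
Section 2: A = π(4.12/2 mm)² = π(2.0600e-03 m)² = 1.333e-05 m²
R₂ = (1.77×10^-8)(5.89)/(1.333e-05) = 0.00782 Ω
R = R₁ + R₂ = 0.008167 Ω
V = IR = 10.9 × 0.008167 = 0.0890 V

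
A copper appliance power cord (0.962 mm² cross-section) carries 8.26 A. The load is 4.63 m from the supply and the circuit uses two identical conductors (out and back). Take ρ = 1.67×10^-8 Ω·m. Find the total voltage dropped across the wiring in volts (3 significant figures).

A = 0.962 mm² = 9.620e-07 m²
Total conductor length (both ways) L = 2 × 4.63 = 9.26 m
R = ρL/A = (1.67×10^-8)(9.26)/(9.620e-07) = 0.1608 Ω
V = IR = 8.26 × 0.1608 = 1.33 V

1.33 V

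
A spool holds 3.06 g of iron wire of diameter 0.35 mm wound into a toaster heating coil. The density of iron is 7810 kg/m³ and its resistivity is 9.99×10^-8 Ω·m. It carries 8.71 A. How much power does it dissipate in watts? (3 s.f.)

321 W

A = π(d/2)² = π(1.7500e-04 m)² = 9.6211e-08 m²
L = m/(density·A) = 0.00306/(7810×9.6211e-08) = 4.072 m
R = ρL/A = (9.99×10^-8)(4.072)/(9.6211e-08) = 4.228 Ω
P = I²R = (8.71)² × 4.228 = 321 W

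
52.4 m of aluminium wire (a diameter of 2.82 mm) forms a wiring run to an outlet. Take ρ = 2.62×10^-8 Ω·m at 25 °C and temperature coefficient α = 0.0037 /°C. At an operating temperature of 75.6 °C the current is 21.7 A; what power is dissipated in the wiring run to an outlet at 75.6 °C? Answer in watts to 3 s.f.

123 W

A = π(d/2)² = π(1.4100e-03 m)² = 6.246e-06 m²
R₍25₎ = ρL/A = (2.62×10^-8)(52.4)/(6.246e-06) = 0.2198 Ω
R₍75.6₎ = R₍25₎(1 + αΔT) = 0.2198 × (1 + 0.0037×50.6) = 0.261 Ω
P = I²R = (21.7)² × 0.261 = 123 W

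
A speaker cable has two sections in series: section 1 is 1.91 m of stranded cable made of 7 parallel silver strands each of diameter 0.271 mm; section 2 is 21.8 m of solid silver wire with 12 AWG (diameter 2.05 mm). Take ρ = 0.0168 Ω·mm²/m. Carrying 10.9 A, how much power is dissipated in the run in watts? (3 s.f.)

ρ = 0.0168 Ω·mm²/m = 1.68×10^-8 Ω·m
Section 1: A_strand = π(1.3550e-04)² = 5.768e-08 m²; R₁ = ρL/(N·A_s) = (1.68×10^-8)(1.91)/(7×5.768e-08) = 0.07947 Ω
Section 2: A = π(2.05/2 mm)² = π(1.0250e-03 m)² = 3.301e-06 m²
R₂ = (1.68×10^-8)(21.8)/(3.301e-06) = 0.111 Ω
R = R₁ + R₂ = 0.1904 Ω
P = I²R = (10.9)² × 0.1904 = 22.6 W

22.6 W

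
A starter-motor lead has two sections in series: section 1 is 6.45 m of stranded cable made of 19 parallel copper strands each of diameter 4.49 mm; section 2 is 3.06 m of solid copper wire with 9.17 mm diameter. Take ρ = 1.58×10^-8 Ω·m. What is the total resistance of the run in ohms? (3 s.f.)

Section 1: A_strand = π(2.2450e-03)² = 1.583e-05 m²; R₁ = ρL/(N·A_s) = (1.58×10^-8)(6.45)/(19×1.583e-05) = 3.388×10^-4 Ω
Section 2: A = π(d/2)² = π(4.5850e-03 m)² = 6.604e-05 m²
R₂ = (1.58×10^-8)(3.06)/(6.604e-05) = 7.321×10^-4 Ω
R = R₁ + R₂ = 0.00107 Ω

0.00107 Ω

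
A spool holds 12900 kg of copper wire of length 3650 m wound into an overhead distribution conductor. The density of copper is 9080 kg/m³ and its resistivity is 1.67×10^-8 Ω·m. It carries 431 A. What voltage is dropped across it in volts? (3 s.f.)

67.5 V

A = m/(density·L) = 12900/(9080×3650) = 3.8923e-04 m²
R = ρL/A = (1.67×10^-8)(3650)/(3.8923e-04) = 0.1566 Ω
V = IR = 431 × 0.1566 = 67.5 V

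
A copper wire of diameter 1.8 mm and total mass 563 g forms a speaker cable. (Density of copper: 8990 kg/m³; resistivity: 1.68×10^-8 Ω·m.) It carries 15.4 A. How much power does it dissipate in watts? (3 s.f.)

38.5 W

A = π(d/2)² = π(9.0000e-04 m)² = 2.5447e-06 m²
L = m/(density·A) = 0.563/(8990×2.5447e-06) = 24.61 m
R = ρL/A = (1.68×10^-8)(24.61)/(2.5447e-06) = 0.1625 Ω
P = I²R = (15.4)² × 0.1625 = 38.5 W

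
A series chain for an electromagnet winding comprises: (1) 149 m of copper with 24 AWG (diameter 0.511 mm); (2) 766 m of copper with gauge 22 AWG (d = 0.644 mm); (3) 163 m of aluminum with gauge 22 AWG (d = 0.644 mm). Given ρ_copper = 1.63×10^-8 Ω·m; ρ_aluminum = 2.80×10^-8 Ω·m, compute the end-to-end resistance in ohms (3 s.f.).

Seg 1: A = π(0.511/2 mm)² = π(2.5550e-04 m)² = 2.051e-07 m²
R_1 = (1.63×10^-8)(149)/(2.051e-07) = 11.84 Ω
Seg 2: A = π(0.644/2 mm)² = π(3.2200e-04 m)² = 3.257e-07 m²
R_2 = (1.63×10^-8)(766)/(3.257e-07) = 38.33 Ω
Seg 3: A = π(0.644/2 mm)² = π(3.2200e-04 m)² = 3.257e-07 m²
R_3 = (2.80×10^-8)(163)/(3.257e-07) = 14.01 Ω
R_total = R_1 + R_2 + R_3 = 64.2 Ω

64.2 Ω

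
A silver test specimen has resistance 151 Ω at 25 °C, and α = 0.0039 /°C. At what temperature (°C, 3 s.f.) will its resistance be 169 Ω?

R = R₀(1 + α(T − T₀)) ⇒ T = T₀ + (R/R₀ − 1)/α
T = 25 + (169/151 − 1)/0.0039 = 25 + (0.1192)/0.0039 = 55.6 °C

55.6 °C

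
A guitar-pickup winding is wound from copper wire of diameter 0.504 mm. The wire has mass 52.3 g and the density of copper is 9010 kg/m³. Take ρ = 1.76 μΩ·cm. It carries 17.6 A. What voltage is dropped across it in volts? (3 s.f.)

45.2 V

ρ = 1.76 μΩ·cm = 1.76×10^-8 Ω·m
A = π(d/2)² = π(2.5200e-04 m)² = 1.9950e-07 m²
L = m/(density·A) = 0.0523/(9010×1.9950e-07) = 29.1 m
R = ρL/A = (1.76×10^-8)(29.1)/(1.9950e-07) = 2.567 Ω
V = IR = 17.6 × 2.567 = 45.2 V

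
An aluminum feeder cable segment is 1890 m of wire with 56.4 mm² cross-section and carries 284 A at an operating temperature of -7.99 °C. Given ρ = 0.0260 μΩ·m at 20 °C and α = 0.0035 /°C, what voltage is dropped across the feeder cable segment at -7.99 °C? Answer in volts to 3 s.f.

ρ = 0.0260 μΩ·m = 2.60×10^-8 Ω·m
A = 56.4 mm² = 5.640e-05 m²
R₍20₎ = ρL/A = (2.60×10^-8)(1890)/(5.640e-05) = 0.8713 Ω
R₍-7.99₎ = R₍20₎(1 + αΔT) = 0.8713 × (1 + 0.0035×-28) = 0.7859 Ω
V = IR = 284 × 0.7859 = 223 V

223 V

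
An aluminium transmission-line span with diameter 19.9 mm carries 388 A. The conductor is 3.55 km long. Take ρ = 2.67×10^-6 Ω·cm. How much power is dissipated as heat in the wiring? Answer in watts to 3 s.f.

45900 W

ρ = 2.67×10^-6 Ω·cm = 2.67×10^-8 Ω·m
A = π(d/2)² = π(9.9500e-03 m)² = 3.110e-04 m²
R = ρL/A = (2.67×10^-8)(3550)/(3.110e-04) = 0.3047 Ω
P = I²R = (388)² × 0.3047 = 45900 W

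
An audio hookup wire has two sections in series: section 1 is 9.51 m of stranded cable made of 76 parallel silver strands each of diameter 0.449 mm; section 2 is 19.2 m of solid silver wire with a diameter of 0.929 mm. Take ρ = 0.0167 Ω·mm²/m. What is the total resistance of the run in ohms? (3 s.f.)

ρ = 0.0167 Ω·mm²/m = 1.67×10^-8 Ω·m
Section 1: A_strand = π(2.2450e-04)² = 1.583e-07 m²; R₁ = ρL/(N·A_s) = (1.67×10^-8)(9.51)/(76×1.583e-07) = 0.0132 Ω
Section 2: A = π(d/2)² = π(4.6450e-04 m)² = 6.778e-07 m²
R₂ = (1.67×10^-8)(19.2)/(6.778e-07) = 0.473 Ω
R = R₁ + R₂ = 0.486 Ω

0.486 Ω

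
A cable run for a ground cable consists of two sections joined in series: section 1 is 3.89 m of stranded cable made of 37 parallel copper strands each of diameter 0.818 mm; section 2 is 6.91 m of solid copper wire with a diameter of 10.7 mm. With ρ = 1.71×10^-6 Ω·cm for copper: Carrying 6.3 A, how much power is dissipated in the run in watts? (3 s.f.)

0.188 W

ρ = 1.71×10^-6 Ω·cm = 1.71×10^-8 Ω·m
Section 1: A_strand = π(4.0900e-04)² = 5.255e-07 m²; R₁ = ρL/(N·A_s) = (1.71×10^-8)(3.89)/(37×5.255e-07) = 0.003421 Ω
Section 2: A = π(d/2)² = π(5.3500e-03 m)² = 8.992e-05 m²
R₂ = (1.71×10^-8)(6.91)/(8.992e-05) = 0.001314 Ω
R = R₁ + R₂ = 0.004735 Ω
P = I²R = (6.3)² × 0.004735 = 0.188 W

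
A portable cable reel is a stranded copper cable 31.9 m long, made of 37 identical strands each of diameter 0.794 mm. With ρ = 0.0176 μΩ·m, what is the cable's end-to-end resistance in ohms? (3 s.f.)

0.0306 Ω

ρ = 0.0176 μΩ·m = 1.76×10^-8 Ω·m
A_strand = π(3.9700e-04 m)² = 4.951e-07 m²
R_strand = ρL/A = (1.76×10^-8)(31.9)/(4.951e-07) = 1.134 Ω
R_total = R_strand/N = 1.134/37 = 0.0306 Ω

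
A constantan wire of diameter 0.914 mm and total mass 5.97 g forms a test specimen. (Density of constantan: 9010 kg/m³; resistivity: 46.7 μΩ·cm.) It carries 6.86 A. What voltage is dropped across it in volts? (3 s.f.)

ρ = 46.7 μΩ·cm = 4.67×10^-7 Ω·m
A = π(d/2)² = π(4.5700e-04 m)² = 6.5612e-07 m²
L = m/(density·A) = 0.00597/(9010×6.5612e-07) = 1.01 m
R = ρL/A = (4.67×10^-7)(1.01)/(6.5612e-07) = 0.7188 Ω
V = IR = 6.86 × 0.7188 = 4.93 V

4.93 V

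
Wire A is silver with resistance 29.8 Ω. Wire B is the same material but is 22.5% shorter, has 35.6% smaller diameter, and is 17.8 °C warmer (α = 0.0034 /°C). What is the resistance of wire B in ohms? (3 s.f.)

R ∝ ρL/d² with ρ ∝ (1+αΔT), so R_B/R_A = (1 − 22.5/100) × (1 − 35.6/100)⁻² × (1 + 0.0034×17.8)
= 0.775 × 2.411 × 1.06 = 1.982
R_B = 1.982 × 29.8 = 59.1 Ω

59.1 Ω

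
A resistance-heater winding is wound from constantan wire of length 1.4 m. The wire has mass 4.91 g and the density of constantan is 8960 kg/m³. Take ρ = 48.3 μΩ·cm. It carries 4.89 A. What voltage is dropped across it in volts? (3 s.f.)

ρ = 48.3 μΩ·cm = 4.83×10^-7 Ω·m
A = m/(density·L) = 0.00491/(8960×1.4) = 3.9142e-07 m²
R = ρL/A = (4.83×10^-7)(1.4)/(3.9142e-07) = 1.728 Ω
V = IR = 4.89 × 1.728 = 8.45 V

8.45 V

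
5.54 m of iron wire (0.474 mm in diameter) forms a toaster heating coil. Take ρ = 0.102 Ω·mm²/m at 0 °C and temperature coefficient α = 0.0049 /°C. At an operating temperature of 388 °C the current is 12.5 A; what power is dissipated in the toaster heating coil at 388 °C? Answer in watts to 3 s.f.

1450 W

ρ = 0.102 Ω·mm²/m = 1.02×10^-7 Ω·m
A = π(d/2)² = π(2.3700e-04 m)² = 1.765e-07 m²
R₍0₎ = ρL/A = (1.02×10^-7)(5.54)/(1.765e-07) = 3.202 Ω
R₍388₎ = R₍0₎(1 + αΔT) = 3.202 × (1 + 0.0049×388) = 9.291 Ω
P = I²R = (12.5)² × 9.291 = 1450 W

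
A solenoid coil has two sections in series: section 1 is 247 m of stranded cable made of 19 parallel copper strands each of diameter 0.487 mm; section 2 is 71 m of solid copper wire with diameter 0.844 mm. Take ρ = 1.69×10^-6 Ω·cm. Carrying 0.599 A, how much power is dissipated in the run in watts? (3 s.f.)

1.19 W

ρ = 1.69×10^-6 Ω·cm = 1.69×10^-8 Ω·m
Section 1: A_strand = π(2.4350e-04)² = 1.863e-07 m²; R₁ = ρL/(N·A_s) = (1.69×10^-8)(247)/(19×1.863e-07) = 1.179 Ω
Section 2: A = π(d/2)² = π(4.2200e-04 m)² = 5.595e-07 m²
R₂ = (1.69×10^-8)(71)/(5.595e-07) = 2.145 Ω
R = R₁ + R₂ = 3.324 Ω
P = I²R = (0.599)² × 3.324 = 1.19 W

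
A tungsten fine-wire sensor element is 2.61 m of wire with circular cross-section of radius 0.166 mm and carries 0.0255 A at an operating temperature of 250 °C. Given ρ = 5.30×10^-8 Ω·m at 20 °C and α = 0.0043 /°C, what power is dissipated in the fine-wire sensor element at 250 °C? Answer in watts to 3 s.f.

A = πr² = π(1.6600e-04 m)² = 8.657e-08 m²
R₍20₎ = ρL/A = (5.30×10^-8)(2.61)/(8.657e-08) = 1.598 Ω
R₍250₎ = R₍20₎(1 + αΔT) = 1.598 × (1 + 0.0043×230) = 3.178 Ω
P = I²R = (0.0255)² × 3.178 = 0.00207 W

0.00207 W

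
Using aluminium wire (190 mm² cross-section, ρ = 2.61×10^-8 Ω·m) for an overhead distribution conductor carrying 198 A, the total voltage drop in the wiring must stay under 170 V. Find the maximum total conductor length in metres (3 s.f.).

A = 190 mm² = 1.900e-04 m²
L_max = V_max·A/(1·ρI) = (170)(1.900e-04)/(2.61×10^-8×198) = 6250 m

6250 m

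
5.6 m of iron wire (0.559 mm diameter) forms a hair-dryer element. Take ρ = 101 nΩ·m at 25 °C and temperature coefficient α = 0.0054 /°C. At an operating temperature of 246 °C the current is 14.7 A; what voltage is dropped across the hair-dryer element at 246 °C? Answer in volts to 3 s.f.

74.3 V

ρ = 101 nΩ·m = 1.01×10^-7 Ω·m
A = π(d/2)² = π(2.7950e-04 m)² = 2.454e-07 m²
R₍25₎ = ρL/A = (1.01×10^-7)(5.6)/(2.454e-07) = 2.305 Ω
R₍246₎ = R₍25₎(1 + αΔT) = 2.305 × (1 + 0.0054×221) = 5.055 Ω
V = IR = 14.7 × 5.055 = 74.3 V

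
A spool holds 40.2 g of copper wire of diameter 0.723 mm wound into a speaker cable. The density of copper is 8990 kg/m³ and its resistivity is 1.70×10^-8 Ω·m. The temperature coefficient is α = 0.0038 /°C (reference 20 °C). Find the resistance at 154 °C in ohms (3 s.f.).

0.681 Ω

A = π(d/2)² = π(3.6150e-04 m)² = 4.1055e-07 m²
L = m/(density·A) = 0.0402/(8990×4.1055e-07) = 10.89 m
R = ρL/A = (1.70×10^-8)(10.89)/(4.1055e-07) = 0.451 Ω
R(154 °C) = 0.451 × (1 + 0.0038×134) = 0.681 Ω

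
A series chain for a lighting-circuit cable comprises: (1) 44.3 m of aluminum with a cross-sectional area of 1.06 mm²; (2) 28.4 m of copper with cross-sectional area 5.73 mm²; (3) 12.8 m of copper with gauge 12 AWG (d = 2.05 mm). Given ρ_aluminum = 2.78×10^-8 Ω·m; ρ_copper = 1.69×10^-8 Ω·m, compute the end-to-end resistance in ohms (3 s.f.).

1.31 Ω

Seg 1: A = 1.06 mm² = 1.060e-06 m²
R_1 = (2.78×10^-8)(44.3)/(1.060e-06) = 1.162 Ω
Seg 2: A = 5.73 mm² = 5.730e-06 m²
R_2 = (1.69×10^-8)(28.4)/(5.730e-06) = 0.08376 Ω
Seg 3: A = π(2.05/2 mm)² = π(1.0250e-03 m)² = 3.301e-06 m²
R_3 = (1.69×10^-8)(12.8)/(3.301e-06) = 0.06554 Ω
R_total = R_1 + R_2 + R_3 = 1.31 Ω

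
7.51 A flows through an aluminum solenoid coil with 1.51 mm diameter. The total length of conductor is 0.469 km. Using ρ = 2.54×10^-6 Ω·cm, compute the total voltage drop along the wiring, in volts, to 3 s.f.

ρ = 2.54×10^-6 Ω·cm = 2.54×10^-8 Ω·m
A = π(d/2)² = π(7.5500e-04 m)² = 1.791e-06 m²
R = ρL/A = (2.54×10^-8)(469)/(1.791e-06) = 6.652 Ω
V = IR = 7.51 × 6.652 = 50.0 V

50.0 V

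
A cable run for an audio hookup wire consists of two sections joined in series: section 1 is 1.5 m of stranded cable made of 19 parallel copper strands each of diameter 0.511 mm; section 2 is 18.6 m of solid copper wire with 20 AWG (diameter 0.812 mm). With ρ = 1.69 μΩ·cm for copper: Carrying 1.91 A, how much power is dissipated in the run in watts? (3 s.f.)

2.24 W

ρ = 1.69 μΩ·cm = 1.69×10^-8 Ω·m
Section 1: A_strand = π(2.5550e-04)² = 2.051e-07 m²; R₁ = ρL/(N·A_s) = (1.69×10^-8)(1.5)/(19×2.051e-07) = 0.006506 Ω
Section 2: A = π(0.812/2 mm)² = π(4.0600e-04 m)² = 5.178e-07 m²
R₂ = (1.69×10^-8)(18.6)/(5.178e-07) = 0.607 Ω
R = R₁ + R₂ = 0.6135 Ω
P = I²R = (1.91)² × 0.6135 = 2.24 W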